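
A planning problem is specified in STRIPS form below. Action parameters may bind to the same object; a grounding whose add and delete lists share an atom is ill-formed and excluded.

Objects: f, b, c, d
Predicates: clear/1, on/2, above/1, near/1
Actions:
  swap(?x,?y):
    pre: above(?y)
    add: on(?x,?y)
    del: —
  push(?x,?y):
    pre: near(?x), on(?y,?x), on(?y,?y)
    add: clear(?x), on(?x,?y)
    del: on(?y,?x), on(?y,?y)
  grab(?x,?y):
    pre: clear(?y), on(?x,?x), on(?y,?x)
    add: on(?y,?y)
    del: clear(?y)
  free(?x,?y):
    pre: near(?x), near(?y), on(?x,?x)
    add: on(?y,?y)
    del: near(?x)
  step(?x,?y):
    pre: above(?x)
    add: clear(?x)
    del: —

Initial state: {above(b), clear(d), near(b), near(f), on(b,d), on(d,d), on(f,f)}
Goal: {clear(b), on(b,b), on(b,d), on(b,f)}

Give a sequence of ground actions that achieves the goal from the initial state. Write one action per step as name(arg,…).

1. swap(f,b)  →  {above(b), clear(d), near(b), near(f), on(b,d), on(d,d), on(f,b), on(f,f)}
2. swap(b,b)  →  {above(b), clear(d), near(b), near(f), on(b,b), on(b,d), on(d,d), on(f,b), on(f,f)}
3. push(b,f)  →  {above(b), clear(b), clear(d), near(b), near(f), on(b,b), on(b,d), on(b,f), on(d,d)}

swap(f,b); swap(b,b); push(b,f)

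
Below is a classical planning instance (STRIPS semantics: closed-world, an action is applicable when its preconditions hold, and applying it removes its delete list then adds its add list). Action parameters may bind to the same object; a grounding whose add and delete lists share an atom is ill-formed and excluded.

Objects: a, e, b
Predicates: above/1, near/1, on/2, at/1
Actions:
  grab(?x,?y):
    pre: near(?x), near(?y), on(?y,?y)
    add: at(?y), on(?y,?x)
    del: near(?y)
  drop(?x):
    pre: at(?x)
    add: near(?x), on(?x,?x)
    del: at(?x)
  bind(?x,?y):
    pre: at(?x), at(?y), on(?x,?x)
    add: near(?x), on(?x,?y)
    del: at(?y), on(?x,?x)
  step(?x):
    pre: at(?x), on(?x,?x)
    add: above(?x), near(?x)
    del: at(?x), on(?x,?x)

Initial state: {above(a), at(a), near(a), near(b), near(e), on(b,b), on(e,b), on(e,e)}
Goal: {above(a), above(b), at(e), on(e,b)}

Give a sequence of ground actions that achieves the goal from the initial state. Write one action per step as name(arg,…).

1. grab(a,e)  →  {above(a), at(a), at(e), near(a), near(b), on(b,b), on(e,a), on(e,b), on(e,e)}
2. grab(a,b)  →  {above(a), at(a), at(b), at(e), near(a), on(b,a), on(b,b), on(e,a), on(e,b), on(e,e)}
3. step(b)  →  {above(a), above(b), at(a), at(e), near(a), near(b), on(b,a), on(e,a), on(e,b), on(e,e)}

grab(a,e); grab(a,b); step(b)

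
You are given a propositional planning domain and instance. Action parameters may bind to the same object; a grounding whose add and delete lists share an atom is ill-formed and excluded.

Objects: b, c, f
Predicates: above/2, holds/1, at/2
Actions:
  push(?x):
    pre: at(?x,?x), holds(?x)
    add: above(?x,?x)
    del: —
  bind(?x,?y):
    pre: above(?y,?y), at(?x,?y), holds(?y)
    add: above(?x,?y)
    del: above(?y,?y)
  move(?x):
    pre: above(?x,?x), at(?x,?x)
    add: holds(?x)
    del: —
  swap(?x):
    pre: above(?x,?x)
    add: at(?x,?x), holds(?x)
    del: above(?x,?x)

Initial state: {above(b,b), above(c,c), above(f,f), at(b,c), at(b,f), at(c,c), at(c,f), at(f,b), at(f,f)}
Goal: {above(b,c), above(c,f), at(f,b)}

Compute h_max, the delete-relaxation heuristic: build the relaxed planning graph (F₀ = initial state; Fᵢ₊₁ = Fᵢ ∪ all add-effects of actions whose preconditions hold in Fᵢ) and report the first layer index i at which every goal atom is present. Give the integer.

F0 = init (9 atoms)
F1 = F0 ∪ {at(b,b), holds(b), holds(c), holds(f)}  (13 atoms)
F2 = F1 ∪ {above(b,c), above(b,f), above(c,f), above(f,b)}  (17 atoms)
goal ⊆ F2  ⇒  h_max = 2

2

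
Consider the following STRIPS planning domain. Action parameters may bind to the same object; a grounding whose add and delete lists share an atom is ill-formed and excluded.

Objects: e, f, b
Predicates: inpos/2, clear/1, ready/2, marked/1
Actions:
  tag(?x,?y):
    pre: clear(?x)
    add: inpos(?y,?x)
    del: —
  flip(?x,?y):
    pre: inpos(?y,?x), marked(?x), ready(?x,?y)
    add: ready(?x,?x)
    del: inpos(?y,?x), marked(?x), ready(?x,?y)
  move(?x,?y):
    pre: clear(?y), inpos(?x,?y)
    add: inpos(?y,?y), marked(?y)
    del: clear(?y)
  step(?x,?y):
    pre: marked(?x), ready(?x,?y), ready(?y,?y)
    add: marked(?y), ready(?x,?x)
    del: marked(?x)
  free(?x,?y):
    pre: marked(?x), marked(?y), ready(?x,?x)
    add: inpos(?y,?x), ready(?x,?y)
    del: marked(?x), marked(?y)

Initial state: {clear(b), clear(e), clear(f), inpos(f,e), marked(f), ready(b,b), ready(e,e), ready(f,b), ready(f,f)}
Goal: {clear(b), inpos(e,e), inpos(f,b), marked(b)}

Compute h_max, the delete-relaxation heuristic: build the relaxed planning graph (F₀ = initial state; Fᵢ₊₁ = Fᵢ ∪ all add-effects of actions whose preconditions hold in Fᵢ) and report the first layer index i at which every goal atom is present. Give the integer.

1

F0 = init (9 atoms)
F1 = F0 ∪ {inpos(b,b), inpos(b,e), inpos(b,f), inpos(e,b), inpos(e,e), inpos(e,f), inpos(f,b), inpos(f,f), marked(b), marked(e)}  (19 atoms)
goal ⊆ F1  ⇒  h_max = 1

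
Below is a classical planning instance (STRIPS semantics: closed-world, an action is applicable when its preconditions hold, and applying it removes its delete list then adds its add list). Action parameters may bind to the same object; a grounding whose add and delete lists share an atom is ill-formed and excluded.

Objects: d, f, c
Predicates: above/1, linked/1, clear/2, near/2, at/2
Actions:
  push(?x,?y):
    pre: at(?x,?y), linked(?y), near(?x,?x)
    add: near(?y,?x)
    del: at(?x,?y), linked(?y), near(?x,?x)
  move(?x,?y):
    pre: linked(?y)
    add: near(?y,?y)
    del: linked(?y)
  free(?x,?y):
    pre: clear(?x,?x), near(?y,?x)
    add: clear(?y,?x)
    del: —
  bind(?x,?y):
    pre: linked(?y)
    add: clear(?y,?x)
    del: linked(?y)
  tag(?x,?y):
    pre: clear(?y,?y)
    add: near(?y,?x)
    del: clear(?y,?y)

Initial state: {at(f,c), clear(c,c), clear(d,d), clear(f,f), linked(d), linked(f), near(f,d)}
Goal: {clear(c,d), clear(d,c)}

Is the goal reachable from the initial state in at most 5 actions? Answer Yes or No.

1. bind(c,d)  →  {at(f,c), clear(c,c), clear(d,c), clear(d,d), clear(f,f), linked(f), near(f,d)}
2. tag(d,c)  →  {at(f,c), clear(d,c), clear(d,d), clear(f,f), linked(f), near(c,d), near(f,d)}
3. free(d,c)  →  {at(f,c), clear(c,d), clear(d,c), clear(d,d), clear(f,f), linked(f), near(c,d), near(f,d)}
optimal plan length = 3; 3 ≤ 5

Yes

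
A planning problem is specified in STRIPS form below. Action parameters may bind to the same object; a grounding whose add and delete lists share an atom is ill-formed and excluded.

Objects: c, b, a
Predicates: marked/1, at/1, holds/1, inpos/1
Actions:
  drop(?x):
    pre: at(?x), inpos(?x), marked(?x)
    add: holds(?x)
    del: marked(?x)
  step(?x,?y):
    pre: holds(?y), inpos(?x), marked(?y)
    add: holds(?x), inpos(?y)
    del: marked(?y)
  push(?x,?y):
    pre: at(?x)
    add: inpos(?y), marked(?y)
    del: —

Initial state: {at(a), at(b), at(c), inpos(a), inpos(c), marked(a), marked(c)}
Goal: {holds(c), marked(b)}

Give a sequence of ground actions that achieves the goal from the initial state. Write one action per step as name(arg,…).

drop(c); push(c,b)

1. drop(c)  →  {at(a), at(b), at(c), holds(c), inpos(a), inpos(c), marked(a)}
2. push(c,b)  →  {at(a), at(b), at(c), holds(c), inpos(a), inpos(b), inpos(c), marked(a), marked(b)}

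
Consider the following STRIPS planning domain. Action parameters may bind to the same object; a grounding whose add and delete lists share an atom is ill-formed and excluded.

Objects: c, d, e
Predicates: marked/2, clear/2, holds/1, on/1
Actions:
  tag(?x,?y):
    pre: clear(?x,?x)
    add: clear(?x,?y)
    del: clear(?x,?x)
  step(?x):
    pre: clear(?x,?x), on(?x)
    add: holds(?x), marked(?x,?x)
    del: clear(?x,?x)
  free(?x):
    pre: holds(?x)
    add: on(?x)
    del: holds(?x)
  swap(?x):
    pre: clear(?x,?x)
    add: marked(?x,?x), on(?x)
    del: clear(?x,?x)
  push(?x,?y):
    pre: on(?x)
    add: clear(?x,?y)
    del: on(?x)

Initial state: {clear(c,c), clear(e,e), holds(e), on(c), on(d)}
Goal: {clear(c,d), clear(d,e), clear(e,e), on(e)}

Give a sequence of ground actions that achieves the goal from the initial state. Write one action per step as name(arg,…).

1. tag(c,d)  →  {clear(c,d), clear(e,e), holds(e), on(c), on(d)}
2. free(e)  →  {clear(c,d), clear(e,e), on(c), on(d), on(e)}
3. push(d,e)  →  {clear(c,d), clear(d,e), clear(e,e), on(c), on(e)}

tag(c,d); free(e); push(d,e)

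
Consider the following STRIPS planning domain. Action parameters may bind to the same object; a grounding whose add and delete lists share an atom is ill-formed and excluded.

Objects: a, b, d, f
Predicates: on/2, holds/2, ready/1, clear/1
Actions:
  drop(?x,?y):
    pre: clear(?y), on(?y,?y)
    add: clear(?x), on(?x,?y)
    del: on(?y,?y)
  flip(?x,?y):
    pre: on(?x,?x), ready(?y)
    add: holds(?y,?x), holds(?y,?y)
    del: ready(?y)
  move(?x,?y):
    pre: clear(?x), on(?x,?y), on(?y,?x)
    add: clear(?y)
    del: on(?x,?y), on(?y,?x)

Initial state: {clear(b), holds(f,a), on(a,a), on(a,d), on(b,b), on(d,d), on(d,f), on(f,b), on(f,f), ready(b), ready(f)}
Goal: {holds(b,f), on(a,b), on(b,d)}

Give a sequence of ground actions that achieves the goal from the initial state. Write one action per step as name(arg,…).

1. drop(a,b)  →  {clear(a), clear(b), holds(f,a), on(a,a), on(a,b), on(a,d), on(d,d), on(d,f), on(f,b), on(f,f), ready(b), ready(f)}
2. drop(d,a)  →  {clear(a), clear(b), clear(d), holds(f,a), on(a,b), on(a,d), on(d,a), on(d,d), on(d,f), on(f,b), on(f,f), ready(b), ready(f)}
3. drop(b,d)  →  {clear(a), clear(b), clear(d), holds(f,a), on(a,b), on(a,d), on(b,d), on(d,a), on(d,f), on(f,b), on(f,f), ready(b), ready(f)}
4. flip(f,b)  →  {clear(a), clear(b), clear(d), holds(b,b), holds(b,f), holds(f,a), on(a,b), on(a,d), on(b,d), on(d,a), on(d,f), on(f,b), on(f,f), ready(f)}

drop(a,b); drop(d,a); drop(b,d); flip(f,b)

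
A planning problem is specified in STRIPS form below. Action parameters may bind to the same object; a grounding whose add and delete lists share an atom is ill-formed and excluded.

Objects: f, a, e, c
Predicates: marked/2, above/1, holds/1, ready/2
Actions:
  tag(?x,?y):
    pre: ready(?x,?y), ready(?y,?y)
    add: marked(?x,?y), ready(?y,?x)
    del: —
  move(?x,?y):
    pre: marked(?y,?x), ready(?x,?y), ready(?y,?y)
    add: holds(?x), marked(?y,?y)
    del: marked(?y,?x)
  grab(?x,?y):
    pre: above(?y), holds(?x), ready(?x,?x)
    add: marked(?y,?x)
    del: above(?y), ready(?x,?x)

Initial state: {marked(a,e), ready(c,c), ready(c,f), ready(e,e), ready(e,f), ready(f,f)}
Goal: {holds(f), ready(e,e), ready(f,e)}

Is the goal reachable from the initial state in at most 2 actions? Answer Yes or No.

1. tag(e,f)  →  {marked(a,e), marked(e,f), ready(c,c), ready(c,f), ready(e,e), ready(e,f), ready(f,e), ready(f,f)}
2. move(f,e)  →  {holds(f), marked(a,e), marked(e,e), ready(c,c), ready(c,f), ready(e,e), ready(e,f), ready(f,e), ready(f,f)}
optimal plan length = 2; 2 ≤ 2

Yes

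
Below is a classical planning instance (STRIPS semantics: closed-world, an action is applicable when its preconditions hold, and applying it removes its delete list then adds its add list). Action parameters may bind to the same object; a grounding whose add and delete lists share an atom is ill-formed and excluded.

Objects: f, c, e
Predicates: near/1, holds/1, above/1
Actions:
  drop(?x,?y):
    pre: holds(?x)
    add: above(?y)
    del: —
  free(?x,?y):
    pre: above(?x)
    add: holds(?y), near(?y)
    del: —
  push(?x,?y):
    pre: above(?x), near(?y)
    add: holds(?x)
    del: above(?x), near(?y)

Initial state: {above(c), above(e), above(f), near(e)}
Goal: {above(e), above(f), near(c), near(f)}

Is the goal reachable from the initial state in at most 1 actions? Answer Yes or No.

No

1. free(f,f)  →  {above(c), above(e), above(f), holds(f), near(e), near(f)}
2. free(f,c)  →  {above(c), above(e), above(f), holds(c), holds(f), near(c), near(e), near(f)}
optimal plan length = 2; 2 > 1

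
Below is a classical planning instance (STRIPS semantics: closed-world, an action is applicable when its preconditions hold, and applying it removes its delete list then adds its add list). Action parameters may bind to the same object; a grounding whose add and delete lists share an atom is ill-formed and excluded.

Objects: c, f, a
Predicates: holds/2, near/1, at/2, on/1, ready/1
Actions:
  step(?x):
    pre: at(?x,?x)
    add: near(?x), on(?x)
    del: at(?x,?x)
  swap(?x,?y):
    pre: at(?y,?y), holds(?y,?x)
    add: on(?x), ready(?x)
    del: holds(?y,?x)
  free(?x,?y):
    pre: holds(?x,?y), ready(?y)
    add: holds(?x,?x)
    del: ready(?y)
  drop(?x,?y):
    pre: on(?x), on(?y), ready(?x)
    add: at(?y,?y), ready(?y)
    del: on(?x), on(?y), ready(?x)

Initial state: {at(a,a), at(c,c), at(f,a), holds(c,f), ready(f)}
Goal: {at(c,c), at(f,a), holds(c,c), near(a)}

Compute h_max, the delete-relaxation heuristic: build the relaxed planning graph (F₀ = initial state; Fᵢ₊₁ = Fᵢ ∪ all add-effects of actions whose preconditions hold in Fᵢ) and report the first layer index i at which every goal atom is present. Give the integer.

F0 = init (5 atoms)
F1 = F0 ∪ {holds(c,c), near(a), near(c), on(a), on(c), on(f)}  (11 atoms)
goal ⊆ F1  ⇒  h_max = 1

1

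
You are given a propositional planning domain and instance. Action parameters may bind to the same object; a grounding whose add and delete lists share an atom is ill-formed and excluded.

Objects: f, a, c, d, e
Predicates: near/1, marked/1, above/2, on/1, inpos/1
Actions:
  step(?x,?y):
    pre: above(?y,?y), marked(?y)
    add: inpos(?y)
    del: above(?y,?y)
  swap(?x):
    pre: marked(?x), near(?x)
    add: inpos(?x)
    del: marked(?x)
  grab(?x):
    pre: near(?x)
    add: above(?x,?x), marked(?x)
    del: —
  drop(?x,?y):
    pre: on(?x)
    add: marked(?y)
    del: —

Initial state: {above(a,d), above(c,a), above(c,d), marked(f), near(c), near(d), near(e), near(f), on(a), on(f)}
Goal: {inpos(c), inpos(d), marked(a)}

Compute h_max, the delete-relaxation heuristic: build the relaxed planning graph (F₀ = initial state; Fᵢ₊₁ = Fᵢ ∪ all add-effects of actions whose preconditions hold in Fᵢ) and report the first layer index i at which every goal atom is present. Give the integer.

2

F0 = init (10 atoms)
F1 = F0 ∪ {above(c,c), above(d,d), above(e,e), above(f,f), inpos(f), marked(a), marked(c), marked(d), marked(e)}  (19 atoms)
F2 = F1 ∪ {inpos(c), inpos(d), inpos(e)}  (22 atoms)
goal ⊆ F2  ⇒  h_max = 2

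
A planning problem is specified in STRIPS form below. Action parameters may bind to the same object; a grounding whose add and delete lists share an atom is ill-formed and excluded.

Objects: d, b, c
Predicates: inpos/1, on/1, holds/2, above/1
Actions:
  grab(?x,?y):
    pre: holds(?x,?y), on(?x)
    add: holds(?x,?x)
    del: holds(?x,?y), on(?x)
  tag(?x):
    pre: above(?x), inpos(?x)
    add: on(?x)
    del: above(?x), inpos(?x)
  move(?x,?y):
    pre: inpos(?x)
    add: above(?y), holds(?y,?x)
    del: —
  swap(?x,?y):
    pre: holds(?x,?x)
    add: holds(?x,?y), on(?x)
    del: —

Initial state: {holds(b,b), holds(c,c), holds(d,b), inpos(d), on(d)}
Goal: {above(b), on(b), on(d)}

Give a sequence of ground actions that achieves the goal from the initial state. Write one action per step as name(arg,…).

move(d,b); swap(b,d)

1. move(d,b)  →  {above(b), holds(b,b), holds(b,d), holds(c,c), holds(d,b), inpos(d), on(d)}
2. swap(b,d)  →  {above(b), holds(b,b), holds(b,d), holds(c,c), holds(d,b), inpos(d), on(b), on(d)}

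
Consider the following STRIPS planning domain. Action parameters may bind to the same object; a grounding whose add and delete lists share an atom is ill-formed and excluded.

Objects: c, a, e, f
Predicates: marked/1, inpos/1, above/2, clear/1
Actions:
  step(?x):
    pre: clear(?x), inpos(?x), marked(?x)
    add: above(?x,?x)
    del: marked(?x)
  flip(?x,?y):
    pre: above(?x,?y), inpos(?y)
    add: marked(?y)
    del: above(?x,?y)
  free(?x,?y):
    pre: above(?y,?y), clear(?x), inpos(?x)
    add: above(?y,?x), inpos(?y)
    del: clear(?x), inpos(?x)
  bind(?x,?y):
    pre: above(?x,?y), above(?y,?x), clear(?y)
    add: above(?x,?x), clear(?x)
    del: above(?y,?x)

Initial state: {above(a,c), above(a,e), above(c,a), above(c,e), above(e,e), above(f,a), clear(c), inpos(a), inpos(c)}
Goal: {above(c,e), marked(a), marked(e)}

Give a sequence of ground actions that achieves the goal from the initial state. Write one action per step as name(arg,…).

1. flip(c,a)  →  {above(a,c), above(a,e), above(c,e), above(e,e), above(f,a), clear(c), inpos(a), inpos(c), marked(a)}
2. free(c,e)  →  {above(a,c), above(a,e), above(c,e), above(e,c), above(e,e), above(f,a), inpos(a), inpos(e), marked(a)}
3. flip(a,e)  →  {above(a,c), above(c,e), above(e,c), above(e,e), above(f,a), inpos(a), inpos(e), marked(a), marked(e)}

flip(c,a); free(c,e); flip(a,e)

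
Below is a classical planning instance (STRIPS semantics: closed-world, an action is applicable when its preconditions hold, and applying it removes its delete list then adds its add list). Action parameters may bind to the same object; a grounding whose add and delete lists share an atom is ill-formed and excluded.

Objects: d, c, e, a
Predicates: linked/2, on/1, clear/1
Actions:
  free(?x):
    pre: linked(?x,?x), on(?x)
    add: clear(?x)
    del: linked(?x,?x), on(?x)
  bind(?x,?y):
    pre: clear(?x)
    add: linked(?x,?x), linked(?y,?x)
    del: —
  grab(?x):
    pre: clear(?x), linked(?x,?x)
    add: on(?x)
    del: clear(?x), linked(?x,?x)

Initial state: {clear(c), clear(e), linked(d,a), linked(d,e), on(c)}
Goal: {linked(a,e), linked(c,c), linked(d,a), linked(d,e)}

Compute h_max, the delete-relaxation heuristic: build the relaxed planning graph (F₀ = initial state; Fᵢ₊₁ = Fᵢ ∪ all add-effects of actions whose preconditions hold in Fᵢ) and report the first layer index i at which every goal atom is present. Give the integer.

F0 = init (5 atoms)
F1 = F0 ∪ {linked(a,c), linked(a,e), linked(c,c), linked(c,e), linked(d,c), linked(e,c), linked(e,e)}  (12 atoms)
goal ⊆ F1  ⇒  h_max = 1

1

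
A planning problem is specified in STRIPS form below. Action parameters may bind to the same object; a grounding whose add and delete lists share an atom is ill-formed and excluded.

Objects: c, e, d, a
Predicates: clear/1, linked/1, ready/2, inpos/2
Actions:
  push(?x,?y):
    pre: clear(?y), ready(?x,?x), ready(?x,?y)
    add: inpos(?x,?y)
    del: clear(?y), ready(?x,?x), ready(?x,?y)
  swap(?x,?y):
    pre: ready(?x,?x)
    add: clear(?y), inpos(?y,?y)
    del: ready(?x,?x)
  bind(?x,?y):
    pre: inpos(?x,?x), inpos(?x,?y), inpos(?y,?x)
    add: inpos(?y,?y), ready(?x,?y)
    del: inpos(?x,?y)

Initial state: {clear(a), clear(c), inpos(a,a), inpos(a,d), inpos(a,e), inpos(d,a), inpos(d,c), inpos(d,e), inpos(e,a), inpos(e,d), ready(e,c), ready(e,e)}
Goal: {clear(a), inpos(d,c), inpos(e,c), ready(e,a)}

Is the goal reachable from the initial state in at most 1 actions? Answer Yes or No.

1. push(e,c)  →  {clear(a), inpos(a,a), inpos(a,d), inpos(a,e), inpos(d,a), inpos(d,c), inpos(d,e), inpos(e,a), inpos(e,c), inpos(e,d)}
2. bind(a,d)  →  {clear(a), inpos(a,a), inpos(a,e), inpos(d,a), inpos(d,c), inpos(d,d), inpos(d,e), inpos(e,a), inpos(e,c), inpos(e,d), ready(a,d)}
3. bind(d,e)  →  {clear(a), inpos(a,a), inpos(a,e), inpos(d,a), inpos(d,c), inpos(d,d), inpos(e,a), inpos(e,c), inpos(e,d), inpos(e,e), ready(a,d), ready(d,e)}
4. bind(e,a)  →  {clear(a), inpos(a,a), inpos(a,e), inpos(d,a), inpos(d,c), inpos(d,d), inpos(e,c), inpos(e,d), inpos(e,e), ready(a,d), ready(d,e), ready(e,a)}
optimal plan length = 4; 4 > 1

No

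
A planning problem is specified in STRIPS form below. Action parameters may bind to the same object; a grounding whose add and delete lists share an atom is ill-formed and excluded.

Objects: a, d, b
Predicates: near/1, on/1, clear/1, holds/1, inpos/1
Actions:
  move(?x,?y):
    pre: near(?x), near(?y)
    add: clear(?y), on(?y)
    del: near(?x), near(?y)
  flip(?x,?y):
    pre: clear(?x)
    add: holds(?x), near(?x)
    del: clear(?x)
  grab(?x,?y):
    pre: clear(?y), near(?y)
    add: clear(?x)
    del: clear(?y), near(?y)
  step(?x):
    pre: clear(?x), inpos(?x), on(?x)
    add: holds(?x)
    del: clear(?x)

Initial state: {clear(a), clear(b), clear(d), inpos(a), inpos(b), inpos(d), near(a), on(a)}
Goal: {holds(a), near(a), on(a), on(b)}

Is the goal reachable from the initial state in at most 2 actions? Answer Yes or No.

No

1. flip(a,a)  →  {clear(b), clear(d), holds(a), inpos(a), inpos(b), inpos(d), near(a), on(a)}
2. flip(b,a)  →  {clear(d), holds(a), holds(b), inpos(a), inpos(b), inpos(d), near(a), near(b), on(a)}
3. move(b,b)  →  {clear(b), clear(d), holds(a), holds(b), inpos(a), inpos(b), inpos(d), near(a), on(a), on(b)}
optimal plan length = 3; 3 > 2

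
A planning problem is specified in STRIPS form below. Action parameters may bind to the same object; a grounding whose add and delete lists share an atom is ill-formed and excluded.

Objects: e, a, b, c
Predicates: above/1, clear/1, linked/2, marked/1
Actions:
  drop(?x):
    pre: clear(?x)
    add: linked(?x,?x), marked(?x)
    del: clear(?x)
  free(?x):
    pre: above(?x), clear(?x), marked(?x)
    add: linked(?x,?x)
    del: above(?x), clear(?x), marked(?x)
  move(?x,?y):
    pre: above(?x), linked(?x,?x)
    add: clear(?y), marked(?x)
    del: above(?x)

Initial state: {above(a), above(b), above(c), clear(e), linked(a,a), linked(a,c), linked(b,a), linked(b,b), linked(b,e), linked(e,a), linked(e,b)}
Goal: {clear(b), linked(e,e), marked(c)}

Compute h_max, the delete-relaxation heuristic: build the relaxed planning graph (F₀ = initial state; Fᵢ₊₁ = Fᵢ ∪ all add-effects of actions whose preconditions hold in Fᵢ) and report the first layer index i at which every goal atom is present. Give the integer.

F0 = init (11 atoms)
F1 = F0 ∪ {clear(a), clear(b), clear(c), linked(e,e), marked(a), marked(b), marked(e)}  (18 atoms)
F2 = F1 ∪ {linked(c,c), marked(c)}  (20 atoms)
goal ⊆ F2  ⇒  h_max = 2

2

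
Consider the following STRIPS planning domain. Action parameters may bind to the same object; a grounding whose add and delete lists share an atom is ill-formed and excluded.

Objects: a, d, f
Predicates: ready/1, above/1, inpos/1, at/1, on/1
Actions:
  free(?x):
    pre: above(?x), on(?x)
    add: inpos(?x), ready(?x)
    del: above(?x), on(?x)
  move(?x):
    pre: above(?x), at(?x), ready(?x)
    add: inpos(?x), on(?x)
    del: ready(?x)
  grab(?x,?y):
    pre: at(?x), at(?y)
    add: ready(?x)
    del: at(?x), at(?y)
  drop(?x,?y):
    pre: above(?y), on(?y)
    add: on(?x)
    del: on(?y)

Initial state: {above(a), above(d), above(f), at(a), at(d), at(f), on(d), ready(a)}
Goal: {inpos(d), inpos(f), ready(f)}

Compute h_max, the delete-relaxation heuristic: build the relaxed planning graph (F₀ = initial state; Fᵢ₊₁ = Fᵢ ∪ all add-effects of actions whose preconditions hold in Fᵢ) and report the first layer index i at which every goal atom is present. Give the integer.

F0 = init (8 atoms)
F1 = F0 ∪ {inpos(a), inpos(d), on(a), on(f), ready(d), ready(f)}  (14 atoms)
F2 = F1 ∪ {inpos(f)}  (15 atoms)
goal ⊆ F2  ⇒  h_max = 2

2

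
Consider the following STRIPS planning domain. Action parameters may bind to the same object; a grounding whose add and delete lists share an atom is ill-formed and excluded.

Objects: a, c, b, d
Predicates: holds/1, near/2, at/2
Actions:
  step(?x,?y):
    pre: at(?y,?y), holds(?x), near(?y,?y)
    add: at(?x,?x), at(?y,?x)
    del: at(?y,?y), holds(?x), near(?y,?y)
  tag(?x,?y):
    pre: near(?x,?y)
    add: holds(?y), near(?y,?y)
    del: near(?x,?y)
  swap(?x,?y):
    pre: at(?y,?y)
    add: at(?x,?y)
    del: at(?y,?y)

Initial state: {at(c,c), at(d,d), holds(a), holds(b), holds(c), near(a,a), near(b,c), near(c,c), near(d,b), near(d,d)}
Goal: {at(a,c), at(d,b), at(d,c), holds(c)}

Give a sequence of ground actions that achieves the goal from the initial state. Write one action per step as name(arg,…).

step(a,c); step(c,a); step(b,d); tag(b,c); swap(d,c)

1. step(a,c)  →  {at(a,a), at(c,a), at(d,d), holds(b), holds(c), near(a,a), near(b,c), near(d,b), near(d,d)}
2. step(c,a)  →  {at(a,c), at(c,a), at(c,c), at(d,d), holds(b), near(b,c), near(d,b), near(d,d)}
3. step(b,d)  →  {at(a,c), at(b,b), at(c,a), at(c,c), at(d,b), near(b,c), near(d,b)}
4. tag(b,c)  →  {at(a,c), at(b,b), at(c,a), at(c,c), at(d,b), holds(c), near(c,c), near(d,b)}
5. swap(d,c)  →  {at(a,c), at(b,b), at(c,a), at(d,b), at(d,c), holds(c), near(c,c), near(d,b)}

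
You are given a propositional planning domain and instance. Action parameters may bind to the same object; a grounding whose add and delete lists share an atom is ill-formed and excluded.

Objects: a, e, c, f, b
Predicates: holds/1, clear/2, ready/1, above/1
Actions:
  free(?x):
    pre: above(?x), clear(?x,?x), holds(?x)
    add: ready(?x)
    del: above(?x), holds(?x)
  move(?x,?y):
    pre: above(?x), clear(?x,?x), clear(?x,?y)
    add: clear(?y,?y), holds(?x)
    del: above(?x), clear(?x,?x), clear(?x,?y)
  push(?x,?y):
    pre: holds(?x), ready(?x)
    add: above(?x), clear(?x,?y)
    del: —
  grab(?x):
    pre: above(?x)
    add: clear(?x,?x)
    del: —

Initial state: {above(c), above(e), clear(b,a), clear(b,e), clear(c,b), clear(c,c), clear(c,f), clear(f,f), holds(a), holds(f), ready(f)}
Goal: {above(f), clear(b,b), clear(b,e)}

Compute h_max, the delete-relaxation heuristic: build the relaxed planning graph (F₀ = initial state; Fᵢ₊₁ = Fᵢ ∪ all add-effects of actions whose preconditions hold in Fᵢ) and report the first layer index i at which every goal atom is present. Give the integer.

1

F0 = init (11 atoms)
F1 = F0 ∪ {above(f), clear(b,b), clear(e,e), clear(f,a), clear(f,b), clear(f,c), clear(f,e), holds(c)}  (19 atoms)
goal ⊆ F1  ⇒  h_max = 1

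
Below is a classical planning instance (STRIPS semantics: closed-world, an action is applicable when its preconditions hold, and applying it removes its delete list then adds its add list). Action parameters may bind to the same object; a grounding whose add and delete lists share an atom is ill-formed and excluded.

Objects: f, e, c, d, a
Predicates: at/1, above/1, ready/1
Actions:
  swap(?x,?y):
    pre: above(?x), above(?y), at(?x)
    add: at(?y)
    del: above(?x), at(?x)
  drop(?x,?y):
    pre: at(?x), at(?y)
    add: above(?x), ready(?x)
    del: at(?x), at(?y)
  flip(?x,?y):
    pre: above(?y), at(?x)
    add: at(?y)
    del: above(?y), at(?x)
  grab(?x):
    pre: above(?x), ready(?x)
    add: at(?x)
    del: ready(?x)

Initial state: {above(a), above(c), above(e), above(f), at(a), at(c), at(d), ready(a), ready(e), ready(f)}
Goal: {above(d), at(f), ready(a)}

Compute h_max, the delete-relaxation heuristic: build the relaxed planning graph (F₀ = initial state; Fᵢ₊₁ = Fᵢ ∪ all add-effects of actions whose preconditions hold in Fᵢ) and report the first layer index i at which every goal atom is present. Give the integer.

1

F0 = init (10 atoms)
F1 = F0 ∪ {above(d), at(e), at(f), ready(c), ready(d)}  (15 atoms)
goal ⊆ F1  ⇒  h_max = 1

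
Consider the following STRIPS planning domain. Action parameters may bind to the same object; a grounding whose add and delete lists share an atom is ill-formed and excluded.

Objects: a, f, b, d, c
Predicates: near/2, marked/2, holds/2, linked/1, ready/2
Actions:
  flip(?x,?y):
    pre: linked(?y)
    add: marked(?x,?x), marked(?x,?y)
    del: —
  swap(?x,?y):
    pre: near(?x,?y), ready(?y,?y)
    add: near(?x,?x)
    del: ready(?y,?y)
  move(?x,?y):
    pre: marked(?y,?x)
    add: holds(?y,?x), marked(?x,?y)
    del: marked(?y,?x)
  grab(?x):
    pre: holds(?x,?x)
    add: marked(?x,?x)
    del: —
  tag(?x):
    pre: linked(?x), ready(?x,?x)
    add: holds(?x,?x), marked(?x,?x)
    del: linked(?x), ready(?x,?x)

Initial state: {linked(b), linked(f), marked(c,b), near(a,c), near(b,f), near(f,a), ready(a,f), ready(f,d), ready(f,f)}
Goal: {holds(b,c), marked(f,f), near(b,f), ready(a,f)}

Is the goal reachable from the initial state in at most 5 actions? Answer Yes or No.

1. flip(f,f)  →  {linked(b), linked(f), marked(c,b), marked(f,f), near(a,c), near(b,f), near(f,a), ready(a,f), ready(f,d), ready(f,f)}
2. move(b,c)  →  {holds(c,b), linked(b), linked(f), marked(b,c), marked(f,f), near(a,c), near(b,f), near(f,a), ready(a,f), ready(f,d), ready(f,f)}
3. move(c,b)  →  {holds(b,c), holds(c,b), linked(b), linked(f), marked(c,b), marked(f,f), near(a,c), near(b,f), near(f,a), ready(a,f), ready(f,d), ready(f,f)}
optimal plan length = 3; 3 ≤ 5

Yes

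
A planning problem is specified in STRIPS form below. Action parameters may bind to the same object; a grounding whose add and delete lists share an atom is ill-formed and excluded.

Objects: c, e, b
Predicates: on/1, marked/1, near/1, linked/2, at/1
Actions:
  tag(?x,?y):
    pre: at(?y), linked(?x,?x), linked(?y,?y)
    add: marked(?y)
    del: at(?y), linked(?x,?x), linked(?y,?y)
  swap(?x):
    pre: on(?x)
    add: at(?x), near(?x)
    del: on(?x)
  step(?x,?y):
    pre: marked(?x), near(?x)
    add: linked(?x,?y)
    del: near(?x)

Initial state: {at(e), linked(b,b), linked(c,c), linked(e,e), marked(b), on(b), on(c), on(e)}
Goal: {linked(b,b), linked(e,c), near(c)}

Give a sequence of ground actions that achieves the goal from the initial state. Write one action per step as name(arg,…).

1. tag(c,e)  →  {linked(b,b), marked(b), marked(e), on(b), on(c), on(e)}
2. swap(c)  →  {at(c), linked(b,b), marked(b), marked(e), near(c), on(b), on(e)}
3. swap(e)  →  {at(c), at(e), linked(b,b), marked(b), marked(e), near(c), near(e), on(b)}
4. step(e,c)  →  {at(c), at(e), linked(b,b), linked(e,c), marked(b), marked(e), near(c), on(b)}

tag(c,e); swap(c); swap(e); step(e,c)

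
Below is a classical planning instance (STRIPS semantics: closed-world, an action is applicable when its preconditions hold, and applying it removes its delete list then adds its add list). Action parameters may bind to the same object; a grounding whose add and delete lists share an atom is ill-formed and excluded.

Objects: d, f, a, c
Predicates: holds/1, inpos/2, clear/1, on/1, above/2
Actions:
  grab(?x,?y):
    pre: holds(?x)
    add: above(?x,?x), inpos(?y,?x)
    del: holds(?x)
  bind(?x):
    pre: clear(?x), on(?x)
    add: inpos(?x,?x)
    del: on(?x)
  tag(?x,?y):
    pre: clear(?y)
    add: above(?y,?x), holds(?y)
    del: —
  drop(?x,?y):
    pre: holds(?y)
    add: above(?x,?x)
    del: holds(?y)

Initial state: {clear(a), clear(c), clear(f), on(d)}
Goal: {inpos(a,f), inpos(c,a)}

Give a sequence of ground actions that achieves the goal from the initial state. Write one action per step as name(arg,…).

tag(d,f); grab(f,a); tag(d,a); grab(a,c)

1. tag(d,f)  →  {above(f,d), clear(a), clear(c), clear(f), holds(f), on(d)}
2. grab(f,a)  →  {above(f,d), above(f,f), clear(a), clear(c), clear(f), inpos(a,f), on(d)}
3. tag(d,a)  →  {above(a,d), above(f,d), above(f,f), clear(a), clear(c), clear(f), holds(a), inpos(a,f), on(d)}
4. grab(a,c)  →  {above(a,a), above(a,d), above(f,d), above(f,f), clear(a), clear(c), clear(f), inpos(a,f), inpos(c,a), on(d)}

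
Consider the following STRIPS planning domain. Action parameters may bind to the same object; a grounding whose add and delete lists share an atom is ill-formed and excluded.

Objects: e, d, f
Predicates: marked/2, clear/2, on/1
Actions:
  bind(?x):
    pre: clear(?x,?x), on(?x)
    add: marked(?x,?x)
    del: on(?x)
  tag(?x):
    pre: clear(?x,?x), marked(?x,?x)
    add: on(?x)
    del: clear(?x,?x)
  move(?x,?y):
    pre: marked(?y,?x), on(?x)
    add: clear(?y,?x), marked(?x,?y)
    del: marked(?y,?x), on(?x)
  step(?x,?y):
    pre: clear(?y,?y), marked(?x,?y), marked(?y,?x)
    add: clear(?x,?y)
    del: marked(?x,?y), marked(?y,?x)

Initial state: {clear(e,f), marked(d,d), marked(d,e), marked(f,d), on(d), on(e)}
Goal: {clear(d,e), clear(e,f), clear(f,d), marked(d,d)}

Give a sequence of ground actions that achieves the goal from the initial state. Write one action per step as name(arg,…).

move(e,d); move(d,f)

1. move(e,d)  →  {clear(d,e), clear(e,f), marked(d,d), marked(e,d), marked(f,d), on(d)}
2. move(d,f)  →  {clear(d,e), clear(e,f), clear(f,d), marked(d,d), marked(d,f), marked(e,d)}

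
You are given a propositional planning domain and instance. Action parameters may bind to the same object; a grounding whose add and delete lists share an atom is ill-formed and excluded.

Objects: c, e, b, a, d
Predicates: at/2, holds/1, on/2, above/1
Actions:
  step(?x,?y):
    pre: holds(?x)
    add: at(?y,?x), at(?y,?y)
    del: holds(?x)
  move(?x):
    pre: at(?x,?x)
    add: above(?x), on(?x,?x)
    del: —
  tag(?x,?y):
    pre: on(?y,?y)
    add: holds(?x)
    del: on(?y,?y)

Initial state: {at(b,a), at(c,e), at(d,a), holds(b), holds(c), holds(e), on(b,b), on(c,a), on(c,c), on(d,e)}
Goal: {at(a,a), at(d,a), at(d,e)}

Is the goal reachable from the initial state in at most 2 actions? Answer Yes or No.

1. step(c,a)  →  {at(a,a), at(a,c), at(b,a), at(c,e), at(d,a), holds(b), holds(e), on(b,b), on(c,a), on(c,c), on(d,e)}
2. step(e,d)  →  {at(a,a), at(a,c), at(b,a), at(c,e), at(d,a), at(d,d), at(d,e), holds(b), on(b,b), on(c,a), on(c,c), on(d,e)}
optimal plan length = 2; 2 ≤ 2

Yes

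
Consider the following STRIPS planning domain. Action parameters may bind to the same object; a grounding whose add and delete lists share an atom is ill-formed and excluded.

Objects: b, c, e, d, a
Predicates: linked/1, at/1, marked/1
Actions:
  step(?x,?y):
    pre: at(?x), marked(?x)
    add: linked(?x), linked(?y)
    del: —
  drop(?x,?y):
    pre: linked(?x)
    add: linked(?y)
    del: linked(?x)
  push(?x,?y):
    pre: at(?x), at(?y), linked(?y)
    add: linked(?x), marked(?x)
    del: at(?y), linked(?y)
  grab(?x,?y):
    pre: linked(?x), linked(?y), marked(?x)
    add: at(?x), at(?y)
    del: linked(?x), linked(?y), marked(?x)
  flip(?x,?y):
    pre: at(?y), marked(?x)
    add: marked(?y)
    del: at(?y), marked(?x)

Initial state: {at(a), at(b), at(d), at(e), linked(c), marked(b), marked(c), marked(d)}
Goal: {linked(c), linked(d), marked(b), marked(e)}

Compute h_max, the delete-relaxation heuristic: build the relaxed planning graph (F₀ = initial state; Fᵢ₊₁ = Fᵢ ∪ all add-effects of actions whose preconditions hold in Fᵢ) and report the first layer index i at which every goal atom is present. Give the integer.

1

F0 = init (8 atoms)
F1 = F0 ∪ {at(c), linked(a), linked(b), linked(d), linked(e), marked(a), marked(e)}  (15 atoms)
goal ⊆ F1  ⇒  h_max = 1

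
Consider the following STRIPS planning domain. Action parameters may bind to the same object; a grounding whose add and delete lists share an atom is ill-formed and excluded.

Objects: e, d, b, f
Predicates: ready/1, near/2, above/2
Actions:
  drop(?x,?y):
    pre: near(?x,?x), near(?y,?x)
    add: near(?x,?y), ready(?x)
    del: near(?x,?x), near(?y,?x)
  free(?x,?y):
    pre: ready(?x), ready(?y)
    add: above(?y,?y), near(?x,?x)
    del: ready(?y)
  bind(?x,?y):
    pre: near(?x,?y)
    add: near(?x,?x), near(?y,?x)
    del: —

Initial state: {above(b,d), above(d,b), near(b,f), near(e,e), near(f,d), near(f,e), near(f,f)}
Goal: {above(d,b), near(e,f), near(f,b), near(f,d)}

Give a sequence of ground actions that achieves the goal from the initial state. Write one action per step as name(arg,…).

1. drop(e,f)  →  {above(b,d), above(d,b), near(b,f), near(e,f), near(f,d), near(f,f), ready(e)}
2. drop(f,b)  →  {above(b,d), above(d,b), near(e,f), near(f,b), near(f,d), ready(e), ready(f)}

drop(e,f); drop(f,b)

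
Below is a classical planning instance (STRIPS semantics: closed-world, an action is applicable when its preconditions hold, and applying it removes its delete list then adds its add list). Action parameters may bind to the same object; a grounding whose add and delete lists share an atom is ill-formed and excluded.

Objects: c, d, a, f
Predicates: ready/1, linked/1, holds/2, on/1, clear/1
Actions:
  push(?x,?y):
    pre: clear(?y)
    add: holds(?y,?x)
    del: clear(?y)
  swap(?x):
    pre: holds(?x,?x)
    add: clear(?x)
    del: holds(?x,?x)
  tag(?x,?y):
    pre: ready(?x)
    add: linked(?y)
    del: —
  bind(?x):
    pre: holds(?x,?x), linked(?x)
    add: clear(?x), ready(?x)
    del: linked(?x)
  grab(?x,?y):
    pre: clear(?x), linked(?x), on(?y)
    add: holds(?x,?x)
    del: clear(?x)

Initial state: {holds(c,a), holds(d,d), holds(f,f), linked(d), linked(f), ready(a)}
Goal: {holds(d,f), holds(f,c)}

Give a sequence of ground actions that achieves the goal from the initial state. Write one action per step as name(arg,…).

1. swap(d)  →  {clear(d), holds(c,a), holds(f,f), linked(d), linked(f), ready(a)}
2. push(f,d)  →  {holds(c,a), holds(d,f), holds(f,f), linked(d), linked(f), ready(a)}
3. swap(f)  →  {clear(f), holds(c,a), holds(d,f), linked(d), linked(f), ready(a)}
4. push(c,f)  →  {holds(c,a), holds(d,f), holds(f,c), linked(d), linked(f), ready(a)}

swap(d); push(f,d); swap(f); push(c,f)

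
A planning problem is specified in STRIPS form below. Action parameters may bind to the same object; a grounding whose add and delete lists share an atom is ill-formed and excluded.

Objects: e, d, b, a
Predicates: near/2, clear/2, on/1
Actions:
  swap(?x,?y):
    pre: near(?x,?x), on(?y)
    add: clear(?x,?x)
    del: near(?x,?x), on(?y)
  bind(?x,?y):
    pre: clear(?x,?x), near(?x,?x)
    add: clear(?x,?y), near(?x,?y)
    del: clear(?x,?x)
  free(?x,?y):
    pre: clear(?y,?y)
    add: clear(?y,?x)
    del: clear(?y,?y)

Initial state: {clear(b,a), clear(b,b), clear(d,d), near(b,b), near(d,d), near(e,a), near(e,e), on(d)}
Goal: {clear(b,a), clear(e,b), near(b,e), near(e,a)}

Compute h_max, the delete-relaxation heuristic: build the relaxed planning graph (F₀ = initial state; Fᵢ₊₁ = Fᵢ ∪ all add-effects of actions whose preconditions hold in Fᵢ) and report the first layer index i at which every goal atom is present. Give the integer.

2

F0 = init (8 atoms)
F1 = F0 ∪ {clear(b,d), clear(b,e), clear(d,a), clear(d,b), clear(d,e), clear(e,e), near(b,a), near(b,d), near(b,e), near(d,a), near(d,b), near(d,e)}  (20 atoms)
F2 = F1 ∪ {clear(e,a), clear(e,b), clear(e,d), near(e,b), near(e,d)}  (25 atoms)
goal ⊆ F2  ⇒  h_max = 2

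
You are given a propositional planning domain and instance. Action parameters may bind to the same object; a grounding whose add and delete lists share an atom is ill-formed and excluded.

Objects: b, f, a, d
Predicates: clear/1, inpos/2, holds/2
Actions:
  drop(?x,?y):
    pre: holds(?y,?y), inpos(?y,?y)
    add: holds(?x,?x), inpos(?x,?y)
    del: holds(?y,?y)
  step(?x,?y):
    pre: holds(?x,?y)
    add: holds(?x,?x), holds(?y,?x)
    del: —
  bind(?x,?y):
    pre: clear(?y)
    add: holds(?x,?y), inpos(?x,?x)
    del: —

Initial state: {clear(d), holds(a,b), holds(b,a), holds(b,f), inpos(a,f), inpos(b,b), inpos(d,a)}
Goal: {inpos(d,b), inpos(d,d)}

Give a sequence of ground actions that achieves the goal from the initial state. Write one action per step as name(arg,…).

step(b,f); drop(d,b); bind(d,d)

1. step(b,f)  →  {clear(d), holds(a,b), holds(b,a), holds(b,b), holds(b,f), holds(f,b), inpos(a,f), inpos(b,b), inpos(d,a)}
2. drop(d,b)  →  {clear(d), holds(a,b), holds(b,a), holds(b,f), holds(d,d), holds(f,b), inpos(a,f), inpos(b,b), inpos(d,a), inpos(d,b)}
3. bind(d,d)  →  {clear(d), holds(a,b), holds(b,a), holds(b,f), holds(d,d), holds(f,b), inpos(a,f), inpos(b,b), inpos(d,a), inpos(d,b), inpos(d,d)}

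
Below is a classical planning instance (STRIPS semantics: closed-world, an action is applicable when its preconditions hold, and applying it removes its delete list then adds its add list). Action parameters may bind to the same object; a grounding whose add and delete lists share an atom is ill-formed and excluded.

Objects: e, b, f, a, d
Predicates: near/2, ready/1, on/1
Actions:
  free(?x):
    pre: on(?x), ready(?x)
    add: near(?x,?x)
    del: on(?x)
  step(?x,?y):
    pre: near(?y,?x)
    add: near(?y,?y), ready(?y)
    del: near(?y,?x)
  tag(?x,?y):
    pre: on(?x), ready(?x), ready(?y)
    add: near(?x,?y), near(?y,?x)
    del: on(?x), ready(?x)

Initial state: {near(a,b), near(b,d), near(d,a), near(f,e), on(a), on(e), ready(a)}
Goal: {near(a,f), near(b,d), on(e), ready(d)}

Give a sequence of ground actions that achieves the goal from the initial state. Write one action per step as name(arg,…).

step(e,f); step(a,d); tag(a,f)

1. step(e,f)  →  {near(a,b), near(b,d), near(d,a), near(f,f), on(a), on(e), ready(a), ready(f)}
2. step(a,d)  →  {near(a,b), near(b,d), near(d,d), near(f,f), on(a), on(e), ready(a), ready(d), ready(f)}
3. tag(a,f)  →  {near(a,b), near(a,f), near(b,d), near(d,d), near(f,a), near(f,f), on(e), ready(d), ready(f)}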